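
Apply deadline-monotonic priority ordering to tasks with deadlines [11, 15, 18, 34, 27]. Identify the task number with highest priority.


Sort tasks by relative deadline (ascending):
  Task 1: deadline = 11
  Task 2: deadline = 15
  Task 3: deadline = 18
  Task 5: deadline = 27
  Task 4: deadline = 34
Priority order (highest first): [1, 2, 3, 5, 4]
Highest priority task = 1

1


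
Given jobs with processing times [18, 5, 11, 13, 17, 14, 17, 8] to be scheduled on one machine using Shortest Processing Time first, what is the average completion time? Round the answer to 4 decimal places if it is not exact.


Sort jobs by processing time (SPT order): [5, 8, 11, 13, 14, 17, 17, 18]
Compute completion times sequentially:
  Job 1: processing = 5, completes at 5
  Job 2: processing = 8, completes at 13
  Job 3: processing = 11, completes at 24
  Job 4: processing = 13, completes at 37
  Job 5: processing = 14, completes at 51
  Job 6: processing = 17, completes at 68
  Job 7: processing = 17, completes at 85
  Job 8: processing = 18, completes at 103
Sum of completion times = 386
Average completion time = 386/8 = 48.25

48.25


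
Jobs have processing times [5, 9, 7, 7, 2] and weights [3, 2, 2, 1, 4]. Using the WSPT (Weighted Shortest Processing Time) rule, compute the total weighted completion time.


Compute p/w ratios and sort ascending (WSPT): [(2, 4), (5, 3), (7, 2), (9, 2), (7, 1)]
Compute weighted completion times:
  Job (p=2,w=4): C=2, w*C=4*2=8
  Job (p=5,w=3): C=7, w*C=3*7=21
  Job (p=7,w=2): C=14, w*C=2*14=28
  Job (p=9,w=2): C=23, w*C=2*23=46
  Job (p=7,w=1): C=30, w*C=1*30=30
Total weighted completion time = 133

133


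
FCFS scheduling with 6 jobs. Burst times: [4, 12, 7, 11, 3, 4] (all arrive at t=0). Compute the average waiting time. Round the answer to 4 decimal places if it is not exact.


FCFS order (as given): [4, 12, 7, 11, 3, 4]
Waiting times:
  Job 1: wait = 0
  Job 2: wait = 4
  Job 3: wait = 16
  Job 4: wait = 23
  Job 5: wait = 34
  Job 6: wait = 37
Sum of waiting times = 114
Average waiting time = 114/6 = 19.0

19.0


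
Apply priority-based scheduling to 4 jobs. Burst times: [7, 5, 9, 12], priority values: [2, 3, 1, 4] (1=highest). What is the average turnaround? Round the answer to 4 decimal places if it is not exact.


Sort by priority (ascending = highest first):
Order: [(1, 9), (2, 7), (3, 5), (4, 12)]
Completion times:
  Priority 1, burst=9, C=9
  Priority 2, burst=7, C=16
  Priority 3, burst=5, C=21
  Priority 4, burst=12, C=33
Average turnaround = 79/4 = 19.75

19.75


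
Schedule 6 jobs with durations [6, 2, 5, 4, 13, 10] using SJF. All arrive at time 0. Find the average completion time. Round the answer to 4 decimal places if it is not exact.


SJF order (ascending): [2, 4, 5, 6, 10, 13]
Completion times:
  Job 1: burst=2, C=2
  Job 2: burst=4, C=6
  Job 3: burst=5, C=11
  Job 4: burst=6, C=17
  Job 5: burst=10, C=27
  Job 6: burst=13, C=40
Average completion = 103/6 = 17.1667

17.1667


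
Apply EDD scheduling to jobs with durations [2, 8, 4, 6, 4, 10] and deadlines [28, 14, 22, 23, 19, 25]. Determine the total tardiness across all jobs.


Sort by due date (EDD order): [(8, 14), (4, 19), (4, 22), (6, 23), (10, 25), (2, 28)]
Compute completion times and tardiness:
  Job 1: p=8, d=14, C=8, tardiness=max(0,8-14)=0
  Job 2: p=4, d=19, C=12, tardiness=max(0,12-19)=0
  Job 3: p=4, d=22, C=16, tardiness=max(0,16-22)=0
  Job 4: p=6, d=23, C=22, tardiness=max(0,22-23)=0
  Job 5: p=10, d=25, C=32, tardiness=max(0,32-25)=7
  Job 6: p=2, d=28, C=34, tardiness=max(0,34-28)=6
Total tardiness = 13

13


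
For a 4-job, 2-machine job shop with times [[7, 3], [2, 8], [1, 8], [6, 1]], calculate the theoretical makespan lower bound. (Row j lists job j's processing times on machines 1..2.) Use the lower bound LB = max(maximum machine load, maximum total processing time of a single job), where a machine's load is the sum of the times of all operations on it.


Machine loads:
  Machine 1: 7 + 2 + 1 + 6 = 16
  Machine 2: 3 + 8 + 8 + 1 = 20
Max machine load = 20
Job totals:
  Job 1: 10
  Job 2: 10
  Job 3: 9
  Job 4: 7
Max job total = 10
Lower bound = max(20, 10) = 20

20


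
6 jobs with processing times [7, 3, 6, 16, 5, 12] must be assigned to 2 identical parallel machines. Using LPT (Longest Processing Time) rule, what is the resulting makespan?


Sort jobs in decreasing order (LPT): [16, 12, 7, 6, 5, 3]
Assign each job to the least loaded machine:
  Machine 1: jobs [16, 6, 3], load = 25
  Machine 2: jobs [12, 7, 5], load = 24
Makespan = max load = 25

25


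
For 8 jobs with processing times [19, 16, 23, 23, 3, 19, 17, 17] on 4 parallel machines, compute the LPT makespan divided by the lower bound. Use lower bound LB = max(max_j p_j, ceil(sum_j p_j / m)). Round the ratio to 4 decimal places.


LPT order: [23, 23, 19, 19, 17, 17, 16, 3]
Machine loads after assignment: [39, 26, 36, 36]
LPT makespan = 39
Lower bound = max(max_job, ceil(total/4)) = max(23, 35) = 35
Ratio = 39 / 35 = 1.1143

1.1143


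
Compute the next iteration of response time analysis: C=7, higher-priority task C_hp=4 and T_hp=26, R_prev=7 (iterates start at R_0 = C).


R_next = C + ceil(R_prev / T_hp) * C_hp
ceil(7 / 26) = ceil(0.2692) = 1
Interference = 1 * 4 = 4
R_next = 7 + 4 = 11

11


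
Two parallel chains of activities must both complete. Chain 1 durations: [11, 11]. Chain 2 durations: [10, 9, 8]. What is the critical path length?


Path A total = 11 + 11 = 22
Path B total = 10 + 9 + 8 = 27
Critical path = longest path = max(22, 27) = 27

27


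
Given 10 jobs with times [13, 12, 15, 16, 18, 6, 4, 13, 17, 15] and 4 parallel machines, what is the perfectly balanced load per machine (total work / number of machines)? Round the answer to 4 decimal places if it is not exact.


Total processing time = 13 + 12 + 15 + 16 + 18 + 6 + 4 + 13 + 17 + 15 = 129
Number of machines = 4
Ideal balanced load = 129 / 4 = 32.25

32.25


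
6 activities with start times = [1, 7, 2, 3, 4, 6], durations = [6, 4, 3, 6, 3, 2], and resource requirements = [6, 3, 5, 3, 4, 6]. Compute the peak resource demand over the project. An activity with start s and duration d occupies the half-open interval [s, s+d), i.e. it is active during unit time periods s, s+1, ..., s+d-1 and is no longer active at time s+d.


Each activity i is active on [start_i, start_i + duration_i).
Compute total resource usage per time slot:
  t=0: active resources = [], total = 0
  t=1: active resources = [6], total = 6
  t=2: active resources = [6, 5], total = 11
  t=3: active resources = [6, 5, 3], total = 14
  t=4: active resources = [6, 5, 3, 4], total = 18
  t=5: active resources = [6, 3, 4], total = 13
  t=6: active resources = [6, 3, 4, 6], total = 19
  t=7: active resources = [3, 3, 6], total = 12
  t=8: active resources = [3, 3], total = 6
  t=9: active resources = [3], total = 3
  t=10: active resources = [3], total = 3
Peak resource demand = 19

19


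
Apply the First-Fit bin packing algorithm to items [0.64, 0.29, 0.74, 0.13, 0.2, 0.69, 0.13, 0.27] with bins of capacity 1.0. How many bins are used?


Place items sequentially using First-Fit:
  Item 0.64 -> new Bin 1
  Item 0.29 -> Bin 1 (now 0.93)
  Item 0.74 -> new Bin 2
  Item 0.13 -> Bin 2 (now 0.87)
  Item 0.2 -> new Bin 3
  Item 0.69 -> Bin 3 (now 0.89)
  Item 0.13 -> Bin 2 (now 1.0)
  Item 0.27 -> new Bin 4
Total bins used = 4

4


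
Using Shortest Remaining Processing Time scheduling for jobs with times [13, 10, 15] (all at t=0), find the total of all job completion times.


Since all jobs arrive at t=0, SRPT equals SPT ordering.
SPT order: [10, 13, 15]
Completion times:
  Job 1: p=10, C=10
  Job 2: p=13, C=23
  Job 3: p=15, C=38
Total completion time = 10 + 23 + 38 = 71

71


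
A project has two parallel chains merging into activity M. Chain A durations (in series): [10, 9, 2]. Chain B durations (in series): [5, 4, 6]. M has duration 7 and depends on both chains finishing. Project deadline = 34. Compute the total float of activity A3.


Forward pass: ES(A3) = sum of predecessors on chain A = 19
EF = ES + duration = 19 + 2 = 21
Backward pass: LF(M) = deadline = 34; LS(M) = 34 - 7 = 27
LF(A3) = LS(M) - sum(successors on chain A) = 27 - 0 = 27
LS = LF - duration = 27 - 2 = 25
Total float = LS - ES = 25 - 19 = 6

6


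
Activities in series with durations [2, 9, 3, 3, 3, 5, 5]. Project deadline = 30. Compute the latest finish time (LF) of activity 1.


LF(activity 1) = deadline - sum of successor durations
Successors: activities 2 through 7 with durations [9, 3, 3, 3, 5, 5]
Sum of successor durations = 28
LF = 30 - 28 = 2

2


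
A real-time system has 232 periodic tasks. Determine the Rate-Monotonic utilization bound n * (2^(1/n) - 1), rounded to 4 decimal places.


Compute 2^(1/232) = 1.0029921710
Subtract 1: 1.0029921710 - 1 = 0.0029921710
Multiply by n: 232 * 0.0029921710 = 0.6941836720
Round to 4 dp: 0.6942

0.6942


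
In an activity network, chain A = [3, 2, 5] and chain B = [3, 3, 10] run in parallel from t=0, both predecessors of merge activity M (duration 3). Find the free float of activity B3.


ES(B3) = sum of predecessors on chain B = 6
EF(B3) = ES + duration = 6 + 10 = 16
Successor of B3 is M. ES(M) = max(sum(A), sum(B)) = max(10, 16) = 16
Free float = ES(successor) - EF(current) = 16 - 16 = 0

0


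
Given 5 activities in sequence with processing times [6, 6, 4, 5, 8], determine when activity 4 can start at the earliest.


Activity 4 starts after activities 1 through 3 complete.
Predecessor durations: [6, 6, 4]
ES = 6 + 6 + 4 = 16

16


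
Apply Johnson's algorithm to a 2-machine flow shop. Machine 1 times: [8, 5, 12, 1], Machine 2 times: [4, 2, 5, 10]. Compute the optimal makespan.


Apply Johnson's rule:
  Group 1 (a <= b): [(4, 1, 10)]
  Group 2 (a > b): [(3, 12, 5), (1, 8, 4), (2, 5, 2)]
Optimal job order: [4, 3, 1, 2]
Schedule:
  Job 4: M1 done at 1, M2 done at 11
  Job 3: M1 done at 13, M2 done at 18
  Job 1: M1 done at 21, M2 done at 25
  Job 2: M1 done at 26, M2 done at 28
Makespan = 28

28


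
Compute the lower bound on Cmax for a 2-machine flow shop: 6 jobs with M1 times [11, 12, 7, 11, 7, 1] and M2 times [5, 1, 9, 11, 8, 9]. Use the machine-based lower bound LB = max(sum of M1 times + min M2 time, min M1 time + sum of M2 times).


LB1 = sum(M1 times) + min(M2 times) = 49 + 1 = 50
LB2 = min(M1 times) + sum(M2 times) = 1 + 43 = 44
Lower bound = max(LB1, LB2) = max(50, 44) = 50

50


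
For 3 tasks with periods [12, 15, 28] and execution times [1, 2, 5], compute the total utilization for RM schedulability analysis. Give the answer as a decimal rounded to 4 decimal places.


Compute individual utilizations (exact fractions):
  Task 1: C/T = 1/12 (approx. 0.0833)
  Task 2: C/T = 2/15 (approx. 0.1333)
  Task 3: C/T = 5/28 (approx. 0.1786)
Total utilization U = 1/12 + 2/15 + 5/28 = 83/210
Rounded to 4 decimal places: U = 0.3952
RM (Liu & Layland) bound for 3 tasks = 0.779763; compare with U = 83/210 (approx. 0.395238)
U <= bound, so schedulable by RM sufficient condition.

0.3952


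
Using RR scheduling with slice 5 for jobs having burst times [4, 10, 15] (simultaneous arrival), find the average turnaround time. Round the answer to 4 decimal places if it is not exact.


Time quantum = 5
Execution trace:
  J1 runs 4 units, time = 4
  J2 runs 5 units, time = 9
  J3 runs 5 units, time = 14
  J2 runs 5 units, time = 19
  J3 runs 5 units, time = 24
  J3 runs 5 units, time = 29
Finish times: [4, 19, 29]
Average turnaround = 52/3 = 17.3333

17.3333


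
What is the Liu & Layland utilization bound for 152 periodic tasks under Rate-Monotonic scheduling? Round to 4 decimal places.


Compute 2^(1/152) = 1.0045705923
Subtract 1: 1.0045705923 - 1 = 0.0045705923
Multiply by n: 152 * 0.0045705923 = 0.6947300296
Round to 4 dp: 0.6947

0.6947


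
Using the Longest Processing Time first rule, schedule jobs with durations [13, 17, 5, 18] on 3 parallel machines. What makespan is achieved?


Sort jobs in decreasing order (LPT): [18, 17, 13, 5]
Assign each job to the least loaded machine:
  Machine 1: jobs [18], load = 18
  Machine 2: jobs [17], load = 17
  Machine 3: jobs [13, 5], load = 18
Makespan = max load = 18

18


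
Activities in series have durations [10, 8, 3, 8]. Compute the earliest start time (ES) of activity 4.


Activity 4 starts after activities 1 through 3 complete.
Predecessor durations: [10, 8, 3]
ES = 10 + 8 + 3 = 21

21


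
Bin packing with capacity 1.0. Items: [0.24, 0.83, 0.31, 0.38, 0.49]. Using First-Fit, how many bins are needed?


Place items sequentially using First-Fit:
  Item 0.24 -> new Bin 1
  Item 0.83 -> new Bin 2
  Item 0.31 -> Bin 1 (now 0.55)
  Item 0.38 -> Bin 1 (now 0.93)
  Item 0.49 -> new Bin 3
Total bins used = 3

3


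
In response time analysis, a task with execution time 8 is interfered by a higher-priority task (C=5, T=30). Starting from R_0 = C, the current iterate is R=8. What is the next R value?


R_next = C + ceil(R_prev / T_hp) * C_hp
ceil(8 / 30) = ceil(0.2667) = 1
Interference = 1 * 5 = 5
R_next = 8 + 5 = 13

13


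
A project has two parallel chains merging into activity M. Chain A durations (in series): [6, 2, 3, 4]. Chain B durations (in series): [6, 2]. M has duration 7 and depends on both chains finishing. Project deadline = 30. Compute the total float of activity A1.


Forward pass: ES(A1) = sum of predecessors on chain A = 0
EF = ES + duration = 0 + 6 = 6
Backward pass: LF(M) = deadline = 30; LS(M) = 30 - 7 = 23
LF(A1) = LS(M) - sum(successors on chain A) = 23 - 9 = 14
LS = LF - duration = 14 - 6 = 8
Total float = LS - ES = 8 - 0 = 8

8


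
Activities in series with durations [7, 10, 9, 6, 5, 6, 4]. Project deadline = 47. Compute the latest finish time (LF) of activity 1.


LF(activity 1) = deadline - sum of successor durations
Successors: activities 2 through 7 with durations [10, 9, 6, 5, 6, 4]
Sum of successor durations = 40
LF = 47 - 40 = 7

7


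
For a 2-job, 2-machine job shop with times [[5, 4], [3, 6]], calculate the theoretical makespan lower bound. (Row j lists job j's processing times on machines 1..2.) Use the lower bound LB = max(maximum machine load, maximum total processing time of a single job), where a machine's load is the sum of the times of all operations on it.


Machine loads:
  Machine 1: 5 + 3 = 8
  Machine 2: 4 + 6 = 10
Max machine load = 10
Job totals:
  Job 1: 9
  Job 2: 9
Max job total = 9
Lower bound = max(10, 9) = 10

10


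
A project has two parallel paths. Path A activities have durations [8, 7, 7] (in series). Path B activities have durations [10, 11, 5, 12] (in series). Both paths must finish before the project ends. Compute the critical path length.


Path A total = 8 + 7 + 7 = 22
Path B total = 10 + 11 + 5 + 12 = 38
Critical path = longest path = max(22, 38) = 38

38


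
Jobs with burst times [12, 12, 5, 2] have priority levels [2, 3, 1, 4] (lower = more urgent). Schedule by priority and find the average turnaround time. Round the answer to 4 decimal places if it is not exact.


Sort by priority (ascending = highest first):
Order: [(1, 5), (2, 12), (3, 12), (4, 2)]
Completion times:
  Priority 1, burst=5, C=5
  Priority 2, burst=12, C=17
  Priority 3, burst=12, C=29
  Priority 4, burst=2, C=31
Average turnaround = 82/4 = 20.5

20.5


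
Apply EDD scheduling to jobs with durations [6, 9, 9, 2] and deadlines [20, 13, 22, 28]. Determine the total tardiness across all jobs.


Sort by due date (EDD order): [(9, 13), (6, 20), (9, 22), (2, 28)]
Compute completion times and tardiness:
  Job 1: p=9, d=13, C=9, tardiness=max(0,9-13)=0
  Job 2: p=6, d=20, C=15, tardiness=max(0,15-20)=0
  Job 3: p=9, d=22, C=24, tardiness=max(0,24-22)=2
  Job 4: p=2, d=28, C=26, tardiness=max(0,26-28)=0
Total tardiness = 2

2


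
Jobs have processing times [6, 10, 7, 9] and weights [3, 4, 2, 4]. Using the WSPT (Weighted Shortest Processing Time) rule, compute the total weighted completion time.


Compute p/w ratios and sort ascending (WSPT): [(6, 3), (9, 4), (10, 4), (7, 2)]
Compute weighted completion times:
  Job (p=6,w=3): C=6, w*C=3*6=18
  Job (p=9,w=4): C=15, w*C=4*15=60
  Job (p=10,w=4): C=25, w*C=4*25=100
  Job (p=7,w=2): C=32, w*C=2*32=64
Total weighted completion time = 242

242


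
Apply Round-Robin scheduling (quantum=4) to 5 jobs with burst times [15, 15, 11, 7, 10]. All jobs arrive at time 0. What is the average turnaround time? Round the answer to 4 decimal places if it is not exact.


Time quantum = 4
Execution trace:
  J1 runs 4 units, time = 4
  J2 runs 4 units, time = 8
  J3 runs 4 units, time = 12
  J4 runs 4 units, time = 16
  J5 runs 4 units, time = 20
  J1 runs 4 units, time = 24
  J2 runs 4 units, time = 28
  J3 runs 4 units, time = 32
  J4 runs 3 units, time = 35
  J5 runs 4 units, time = 39
  J1 runs 4 units, time = 43
  J2 runs 4 units, time = 47
  J3 runs 3 units, time = 50
  J5 runs 2 units, time = 52
  J1 runs 3 units, time = 55
  J2 runs 3 units, time = 58
Finish times: [55, 58, 50, 35, 52]
Average turnaround = 250/5 = 50.0

50.0


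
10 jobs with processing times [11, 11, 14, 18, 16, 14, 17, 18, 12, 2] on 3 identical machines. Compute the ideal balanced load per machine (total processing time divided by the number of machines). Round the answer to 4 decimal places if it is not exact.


Total processing time = 11 + 11 + 14 + 18 + 16 + 14 + 17 + 18 + 12 + 2 = 133
Number of machines = 3
Ideal balanced load = 133 / 3 = 44.3333

44.3333


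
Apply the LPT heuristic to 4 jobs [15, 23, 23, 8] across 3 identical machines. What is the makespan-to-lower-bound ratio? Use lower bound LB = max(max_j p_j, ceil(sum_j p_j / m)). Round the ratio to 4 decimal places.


LPT order: [23, 23, 15, 8]
Machine loads after assignment: [23, 23, 23]
LPT makespan = 23
Lower bound = max(max_job, ceil(total/3)) = max(23, 23) = 23
Ratio = 23 / 23 = 1.0

1.0


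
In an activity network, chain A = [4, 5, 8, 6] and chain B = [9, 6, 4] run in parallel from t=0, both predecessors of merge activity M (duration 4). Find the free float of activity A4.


ES(A4) = sum of predecessors on chain A = 17
EF(A4) = ES + duration = 17 + 6 = 23
Successor of A4 is M. ES(M) = max(sum(A), sum(B)) = max(23, 19) = 23
Free float = ES(successor) - EF(current) = 23 - 23 = 0

0


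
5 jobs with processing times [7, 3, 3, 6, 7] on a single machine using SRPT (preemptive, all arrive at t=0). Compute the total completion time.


Since all jobs arrive at t=0, SRPT equals SPT ordering.
SPT order: [3, 3, 6, 7, 7]
Completion times:
  Job 1: p=3, C=3
  Job 2: p=3, C=6
  Job 3: p=6, C=12
  Job 4: p=7, C=19
  Job 5: p=7, C=26
Total completion time = 3 + 6 + 12 + 19 + 26 = 66

66


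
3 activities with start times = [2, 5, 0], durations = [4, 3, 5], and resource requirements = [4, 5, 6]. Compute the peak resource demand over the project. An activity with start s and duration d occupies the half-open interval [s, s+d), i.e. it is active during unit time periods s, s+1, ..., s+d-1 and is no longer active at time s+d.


Each activity i is active on [start_i, start_i + duration_i).
Compute total resource usage per time slot:
  t=0: active resources = [6], total = 6
  t=1: active resources = [6], total = 6
  t=2: active resources = [4, 6], total = 10
  t=3: active resources = [4, 6], total = 10
  t=4: active resources = [4, 6], total = 10
  t=5: active resources = [4, 5], total = 9
  t=6: active resources = [5], total = 5
  t=7: active resources = [5], total = 5
Peak resource demand = 10

10


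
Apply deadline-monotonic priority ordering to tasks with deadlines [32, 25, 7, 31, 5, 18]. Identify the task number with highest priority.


Sort tasks by relative deadline (ascending):
  Task 5: deadline = 5
  Task 3: deadline = 7
  Task 6: deadline = 18
  Task 2: deadline = 25
  Task 4: deadline = 31
  Task 1: deadline = 32
Priority order (highest first): [5, 3, 6, 2, 4, 1]
Highest priority task = 5

5


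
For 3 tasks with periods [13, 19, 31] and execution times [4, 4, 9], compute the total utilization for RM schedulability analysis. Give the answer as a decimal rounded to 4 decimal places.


Compute individual utilizations (exact fractions):
  Task 1: C/T = 4/13 (approx. 0.3077)
  Task 2: C/T = 4/19 (approx. 0.2105)
  Task 3: C/T = 9/31 (approx. 0.2903)
Total utilization U = 4/13 + 4/19 + 9/31 = 6191/7657
Rounded to 4 decimal places: U = 0.8085
RM (Liu & Layland) bound for 3 tasks = 0.779763; compare with U = 6191/7657 (approx. 0.808541)
bound < U <= 1, so the RM sufficient condition is not met (inconclusive; an exact test such as response-time analysis is needed).

0.8085


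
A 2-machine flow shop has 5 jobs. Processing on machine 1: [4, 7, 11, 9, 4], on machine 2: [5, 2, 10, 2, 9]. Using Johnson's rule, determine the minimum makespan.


Apply Johnson's rule:
  Group 1 (a <= b): [(1, 4, 5), (5, 4, 9)]
  Group 2 (a > b): [(3, 11, 10), (2, 7, 2), (4, 9, 2)]
Optimal job order: [1, 5, 3, 2, 4]
Schedule:
  Job 1: M1 done at 4, M2 done at 9
  Job 5: M1 done at 8, M2 done at 18
  Job 3: M1 done at 19, M2 done at 29
  Job 2: M1 done at 26, M2 done at 31
  Job 4: M1 done at 35, M2 done at 37
Makespan = 37

37


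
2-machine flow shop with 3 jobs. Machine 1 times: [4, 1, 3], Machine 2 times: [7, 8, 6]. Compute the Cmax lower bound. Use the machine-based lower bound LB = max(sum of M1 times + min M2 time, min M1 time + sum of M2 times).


LB1 = sum(M1 times) + min(M2 times) = 8 + 6 = 14
LB2 = min(M1 times) + sum(M2 times) = 1 + 21 = 22
Lower bound = max(LB1, LB2) = max(14, 22) = 22

22


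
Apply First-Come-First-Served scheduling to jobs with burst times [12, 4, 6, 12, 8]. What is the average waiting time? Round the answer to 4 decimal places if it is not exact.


FCFS order (as given): [12, 4, 6, 12, 8]
Waiting times:
  Job 1: wait = 0
  Job 2: wait = 12
  Job 3: wait = 16
  Job 4: wait = 22
  Job 5: wait = 34
Sum of waiting times = 84
Average waiting time = 84/5 = 16.8

16.8


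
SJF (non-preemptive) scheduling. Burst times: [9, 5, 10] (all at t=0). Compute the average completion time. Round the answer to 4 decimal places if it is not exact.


SJF order (ascending): [5, 9, 10]
Completion times:
  Job 1: burst=5, C=5
  Job 2: burst=9, C=14
  Job 3: burst=10, C=24
Average completion = 43/3 = 14.3333

14.3333


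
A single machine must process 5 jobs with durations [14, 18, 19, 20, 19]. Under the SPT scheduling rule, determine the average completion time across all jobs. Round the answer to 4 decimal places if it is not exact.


Sort jobs by processing time (SPT order): [14, 18, 19, 19, 20]
Compute completion times sequentially:
  Job 1: processing = 14, completes at 14
  Job 2: processing = 18, completes at 32
  Job 3: processing = 19, completes at 51
  Job 4: processing = 19, completes at 70
  Job 5: processing = 20, completes at 90
Sum of completion times = 257
Average completion time = 257/5 = 51.4

51.4


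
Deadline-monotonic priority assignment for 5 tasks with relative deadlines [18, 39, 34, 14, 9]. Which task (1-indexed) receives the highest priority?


Sort tasks by relative deadline (ascending):
  Task 5: deadline = 9
  Task 4: deadline = 14
  Task 1: deadline = 18
  Task 3: deadline = 34
  Task 2: deadline = 39
Priority order (highest first): [5, 4, 1, 3, 2]
Highest priority task = 5

5


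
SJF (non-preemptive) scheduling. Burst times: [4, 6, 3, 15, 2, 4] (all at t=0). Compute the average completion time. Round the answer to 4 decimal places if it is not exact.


SJF order (ascending): [2, 3, 4, 4, 6, 15]
Completion times:
  Job 1: burst=2, C=2
  Job 2: burst=3, C=5
  Job 3: burst=4, C=9
  Job 4: burst=4, C=13
  Job 5: burst=6, C=19
  Job 6: burst=15, C=34
Average completion = 82/6 = 13.6667

13.6667


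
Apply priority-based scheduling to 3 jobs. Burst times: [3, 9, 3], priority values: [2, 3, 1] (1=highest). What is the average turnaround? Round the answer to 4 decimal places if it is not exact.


Sort by priority (ascending = highest first):
Order: [(1, 3), (2, 3), (3, 9)]
Completion times:
  Priority 1, burst=3, C=3
  Priority 2, burst=3, C=6
  Priority 3, burst=9, C=15
Average turnaround = 24/3 = 8.0

8.0


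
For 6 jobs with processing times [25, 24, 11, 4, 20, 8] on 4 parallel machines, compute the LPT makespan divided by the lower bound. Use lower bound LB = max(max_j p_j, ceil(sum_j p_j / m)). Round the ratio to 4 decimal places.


LPT order: [25, 24, 20, 11, 8, 4]
Machine loads after assignment: [25, 24, 20, 23]
LPT makespan = 25
Lower bound = max(max_job, ceil(total/4)) = max(25, 23) = 25
Ratio = 25 / 25 = 1.0

1.0


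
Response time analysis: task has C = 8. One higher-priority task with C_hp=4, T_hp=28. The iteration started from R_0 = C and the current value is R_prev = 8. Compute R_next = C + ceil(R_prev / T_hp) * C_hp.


R_next = C + ceil(R_prev / T_hp) * C_hp
ceil(8 / 28) = ceil(0.2857) = 1
Interference = 1 * 4 = 4
R_next = 8 + 4 = 12

12


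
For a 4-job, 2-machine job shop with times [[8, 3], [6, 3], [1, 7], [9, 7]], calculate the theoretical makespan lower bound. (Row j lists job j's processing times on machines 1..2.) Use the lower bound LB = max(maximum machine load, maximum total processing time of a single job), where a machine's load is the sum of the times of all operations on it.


Machine loads:
  Machine 1: 8 + 6 + 1 + 9 = 24
  Machine 2: 3 + 3 + 7 + 7 = 20
Max machine load = 24
Job totals:
  Job 1: 11
  Job 2: 9
  Job 3: 8
  Job 4: 16
Max job total = 16
Lower bound = max(24, 16) = 24

24


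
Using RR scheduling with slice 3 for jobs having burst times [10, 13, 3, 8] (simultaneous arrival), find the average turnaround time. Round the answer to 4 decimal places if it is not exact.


Time quantum = 3
Execution trace:
  J1 runs 3 units, time = 3
  J2 runs 3 units, time = 6
  J3 runs 3 units, time = 9
  J4 runs 3 units, time = 12
  J1 runs 3 units, time = 15
  J2 runs 3 units, time = 18
  J4 runs 3 units, time = 21
  J1 runs 3 units, time = 24
  J2 runs 3 units, time = 27
  J4 runs 2 units, time = 29
  J1 runs 1 units, time = 30
  J2 runs 3 units, time = 33
  J2 runs 1 units, time = 34
Finish times: [30, 34, 9, 29]
Average turnaround = 102/4 = 25.5

25.5


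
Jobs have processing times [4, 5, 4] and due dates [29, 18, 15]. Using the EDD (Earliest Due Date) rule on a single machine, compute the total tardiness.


Sort by due date (EDD order): [(4, 15), (5, 18), (4, 29)]
Compute completion times and tardiness:
  Job 1: p=4, d=15, C=4, tardiness=max(0,4-15)=0
  Job 2: p=5, d=18, C=9, tardiness=max(0,9-18)=0
  Job 3: p=4, d=29, C=13, tardiness=max(0,13-29)=0
Total tardiness = 0

0


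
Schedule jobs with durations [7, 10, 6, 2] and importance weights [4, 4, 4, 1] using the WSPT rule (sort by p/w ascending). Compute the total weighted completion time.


Compute p/w ratios and sort ascending (WSPT): [(6, 4), (7, 4), (2, 1), (10, 4)]
Compute weighted completion times:
  Job (p=6,w=4): C=6, w*C=4*6=24
  Job (p=7,w=4): C=13, w*C=4*13=52
  Job (p=2,w=1): C=15, w*C=1*15=15
  Job (p=10,w=4): C=25, w*C=4*25=100
Total weighted completion time = 191

191


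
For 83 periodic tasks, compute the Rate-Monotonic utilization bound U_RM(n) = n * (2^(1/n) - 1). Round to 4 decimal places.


Compute 2^(1/83) = 1.0083861392
Subtract 1: 1.0083861392 - 1 = 0.0083861392
Multiply by n: 83 * 0.0083861392 = 0.6960495536
Round to 4 dp: 0.6960

0.6960


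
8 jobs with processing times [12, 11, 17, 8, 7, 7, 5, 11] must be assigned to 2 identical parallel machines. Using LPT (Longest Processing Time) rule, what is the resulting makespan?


Sort jobs in decreasing order (LPT): [17, 12, 11, 11, 8, 7, 7, 5]
Assign each job to the least loaded machine:
  Machine 1: jobs [17, 11, 7, 5], load = 40
  Machine 2: jobs [12, 11, 8, 7], load = 38
Makespan = max load = 40

40


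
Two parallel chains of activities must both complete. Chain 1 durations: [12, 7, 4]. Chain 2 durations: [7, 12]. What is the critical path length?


Path A total = 12 + 7 + 4 = 23
Path B total = 7 + 12 = 19
Critical path = longest path = max(23, 19) = 23

23


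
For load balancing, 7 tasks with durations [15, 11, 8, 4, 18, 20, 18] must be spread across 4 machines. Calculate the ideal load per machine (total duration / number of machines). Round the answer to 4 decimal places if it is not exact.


Total processing time = 15 + 11 + 8 + 4 + 18 + 20 + 18 = 94
Number of machines = 4
Ideal balanced load = 94 / 4 = 23.5

23.5


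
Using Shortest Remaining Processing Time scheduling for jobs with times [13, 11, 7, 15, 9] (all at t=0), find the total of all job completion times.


Since all jobs arrive at t=0, SRPT equals SPT ordering.
SPT order: [7, 9, 11, 13, 15]
Completion times:
  Job 1: p=7, C=7
  Job 2: p=9, C=16
  Job 3: p=11, C=27
  Job 4: p=13, C=40
  Job 5: p=15, C=55
Total completion time = 7 + 16 + 27 + 40 + 55 = 145

145


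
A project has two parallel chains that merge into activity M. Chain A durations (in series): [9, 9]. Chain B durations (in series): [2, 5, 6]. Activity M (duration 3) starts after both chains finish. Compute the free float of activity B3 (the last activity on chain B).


ES(B3) = sum of predecessors on chain B = 7
EF(B3) = ES + duration = 7 + 6 = 13
Successor of B3 is M. ES(M) = max(sum(A), sum(B)) = max(18, 13) = 18
Free float = ES(successor) - EF(current) = 18 - 13 = 5

5


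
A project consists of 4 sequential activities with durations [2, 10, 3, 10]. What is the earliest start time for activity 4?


Activity 4 starts after activities 1 through 3 complete.
Predecessor durations: [2, 10, 3]
ES = 2 + 10 + 3 = 15

15


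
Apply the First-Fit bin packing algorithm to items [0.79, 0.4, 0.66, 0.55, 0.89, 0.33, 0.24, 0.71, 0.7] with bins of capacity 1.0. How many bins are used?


Place items sequentially using First-Fit:
  Item 0.79 -> new Bin 1
  Item 0.4 -> new Bin 2
  Item 0.66 -> new Bin 3
  Item 0.55 -> Bin 2 (now 0.95)
  Item 0.89 -> new Bin 4
  Item 0.33 -> Bin 3 (now 0.99)
  Item 0.24 -> new Bin 5
  Item 0.71 -> Bin 5 (now 0.95)
  Item 0.7 -> new Bin 6
Total bins used = 6

6


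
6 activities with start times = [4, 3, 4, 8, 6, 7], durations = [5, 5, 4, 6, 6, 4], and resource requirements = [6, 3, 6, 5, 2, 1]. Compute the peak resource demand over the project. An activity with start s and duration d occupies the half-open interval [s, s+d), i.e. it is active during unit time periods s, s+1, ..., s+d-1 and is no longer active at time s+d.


Each activity i is active on [start_i, start_i + duration_i).
Compute total resource usage per time slot:
  t=0: active resources = [], total = 0
  t=1: active resources = [], total = 0
  t=2: active resources = [], total = 0
  t=3: active resources = [3], total = 3
  t=4: active resources = [6, 3, 6], total = 15
  t=5: active resources = [6, 3, 6], total = 15
  t=6: active resources = [6, 3, 6, 2], total = 17
  t=7: active resources = [6, 3, 6, 2, 1], total = 18
  t=8: active resources = [6, 5, 2, 1], total = 14
  t=9: active resources = [5, 2, 1], total = 8
  t=10: active resources = [5, 2, 1], total = 8
  t=11: active resources = [5, 2], total = 7
  t=12: active resources = [5], total = 5
  t=13: active resources = [5], total = 5
Peak resource demand = 18

18


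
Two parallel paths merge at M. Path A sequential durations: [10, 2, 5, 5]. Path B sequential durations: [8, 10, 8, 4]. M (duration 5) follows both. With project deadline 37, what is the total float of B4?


Forward pass: ES(B4) = sum of predecessors on chain B = 26
EF = ES + duration = 26 + 4 = 30
Backward pass: LF(M) = deadline = 37; LS(M) = 37 - 5 = 32
LF(B4) = LS(M) - sum(successors on chain B) = 32 - 0 = 32
LS = LF - duration = 32 - 4 = 28
Total float = LS - ES = 28 - 26 = 2

2


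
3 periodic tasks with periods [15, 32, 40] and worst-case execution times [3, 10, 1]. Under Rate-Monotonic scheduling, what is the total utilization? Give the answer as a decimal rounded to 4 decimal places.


Compute individual utilizations (exact fractions):
  Task 1: C/T = 3/15 = 1/5 (approx. 0.2)
  Task 2: C/T = 10/32 = 5/16 (approx. 0.3125)
  Task 3: C/T = 1/40 (approx. 0.025)
Total utilization U = 1/5 + 5/16 + 1/40 = 43/80
Rounded to 4 decimal places: U = 0.5375
RM (Liu & Layland) bound for 3 tasks = 0.779763; compare with U = 43/80 (approx. 0.537500)
U <= bound, so schedulable by RM sufficient condition.

0.5375


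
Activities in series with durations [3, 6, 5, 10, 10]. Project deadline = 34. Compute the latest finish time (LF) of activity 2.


LF(activity 2) = deadline - sum of successor durations
Successors: activities 3 through 5 with durations [5, 10, 10]
Sum of successor durations = 25
LF = 34 - 25 = 9

9


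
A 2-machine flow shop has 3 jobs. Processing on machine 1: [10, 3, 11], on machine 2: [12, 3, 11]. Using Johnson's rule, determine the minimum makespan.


Apply Johnson's rule:
  Group 1 (a <= b): [(2, 3, 3), (1, 10, 12), (3, 11, 11)]
  Group 2 (a > b): []
Optimal job order: [2, 1, 3]
Schedule:
  Job 2: M1 done at 3, M2 done at 6
  Job 1: M1 done at 13, M2 done at 25
  Job 3: M1 done at 24, M2 done at 36
Makespan = 36

36


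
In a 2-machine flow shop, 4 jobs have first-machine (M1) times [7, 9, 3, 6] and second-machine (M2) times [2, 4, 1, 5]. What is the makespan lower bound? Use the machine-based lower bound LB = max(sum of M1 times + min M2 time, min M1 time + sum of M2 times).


LB1 = sum(M1 times) + min(M2 times) = 25 + 1 = 26
LB2 = min(M1 times) + sum(M2 times) = 3 + 12 = 15
Lower bound = max(LB1, LB2) = max(26, 15) = 26

26


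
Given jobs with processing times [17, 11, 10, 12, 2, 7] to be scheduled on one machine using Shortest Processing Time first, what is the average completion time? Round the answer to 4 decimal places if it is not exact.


Sort jobs by processing time (SPT order): [2, 7, 10, 11, 12, 17]
Compute completion times sequentially:
  Job 1: processing = 2, completes at 2
  Job 2: processing = 7, completes at 9
  Job 3: processing = 10, completes at 19
  Job 4: processing = 11, completes at 30
  Job 5: processing = 12, completes at 42
  Job 6: processing = 17, completes at 59
Sum of completion times = 161
Average completion time = 161/6 = 26.8333

26.8333


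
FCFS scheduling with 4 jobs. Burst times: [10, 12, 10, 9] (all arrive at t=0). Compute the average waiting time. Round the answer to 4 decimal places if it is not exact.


FCFS order (as given): [10, 12, 10, 9]
Waiting times:
  Job 1: wait = 0
  Job 2: wait = 10
  Job 3: wait = 22
  Job 4: wait = 32
Sum of waiting times = 64
Average waiting time = 64/4 = 16.0

16.0


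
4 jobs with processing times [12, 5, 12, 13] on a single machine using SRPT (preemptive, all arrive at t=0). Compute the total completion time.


Since all jobs arrive at t=0, SRPT equals SPT ordering.
SPT order: [5, 12, 12, 13]
Completion times:
  Job 1: p=5, C=5
  Job 2: p=12, C=17
  Job 3: p=12, C=29
  Job 4: p=13, C=42
Total completion time = 5 + 17 + 29 + 42 = 93

93


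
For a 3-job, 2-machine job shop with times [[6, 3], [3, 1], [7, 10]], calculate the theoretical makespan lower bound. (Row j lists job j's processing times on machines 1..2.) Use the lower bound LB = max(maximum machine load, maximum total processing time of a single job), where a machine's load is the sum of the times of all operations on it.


Machine loads:
  Machine 1: 6 + 3 + 7 = 16
  Machine 2: 3 + 1 + 10 = 14
Max machine load = 16
Job totals:
  Job 1: 9
  Job 2: 4
  Job 3: 17
Max job total = 17
Lower bound = max(16, 17) = 17

17


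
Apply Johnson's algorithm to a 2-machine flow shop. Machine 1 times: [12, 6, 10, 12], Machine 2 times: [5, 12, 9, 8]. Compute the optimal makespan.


Apply Johnson's rule:
  Group 1 (a <= b): [(2, 6, 12)]
  Group 2 (a > b): [(3, 10, 9), (4, 12, 8), (1, 12, 5)]
Optimal job order: [2, 3, 4, 1]
Schedule:
  Job 2: M1 done at 6, M2 done at 18
  Job 3: M1 done at 16, M2 done at 27
  Job 4: M1 done at 28, M2 done at 36
  Job 1: M1 done at 40, M2 done at 45
Makespan = 45

45


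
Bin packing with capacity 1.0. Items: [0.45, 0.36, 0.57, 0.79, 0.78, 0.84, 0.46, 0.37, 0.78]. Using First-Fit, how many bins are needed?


Place items sequentially using First-Fit:
  Item 0.45 -> new Bin 1
  Item 0.36 -> Bin 1 (now 0.81)
  Item 0.57 -> new Bin 2
  Item 0.79 -> new Bin 3
  Item 0.78 -> new Bin 4
  Item 0.84 -> new Bin 5
  Item 0.46 -> new Bin 6
  Item 0.37 -> Bin 2 (now 0.94)
  Item 0.78 -> new Bin 7
Total bins used = 7

7


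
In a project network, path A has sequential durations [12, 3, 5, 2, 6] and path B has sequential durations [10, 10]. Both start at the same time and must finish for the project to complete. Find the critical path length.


Path A total = 12 + 3 + 5 + 2 + 6 = 28
Path B total = 10 + 10 = 20
Critical path = longest path = max(28, 20) = 28

28


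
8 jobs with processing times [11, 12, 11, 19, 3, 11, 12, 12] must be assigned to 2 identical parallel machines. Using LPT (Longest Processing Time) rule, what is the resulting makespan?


Sort jobs in decreasing order (LPT): [19, 12, 12, 12, 11, 11, 11, 3]
Assign each job to the least loaded machine:
  Machine 1: jobs [19, 12, 11, 3], load = 45
  Machine 2: jobs [12, 12, 11, 11], load = 46
Makespan = max load = 46

46


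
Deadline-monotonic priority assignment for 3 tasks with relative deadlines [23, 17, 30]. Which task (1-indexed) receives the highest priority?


Sort tasks by relative deadline (ascending):
  Task 2: deadline = 17
  Task 1: deadline = 23
  Task 3: deadline = 30
Priority order (highest first): [2, 1, 3]
Highest priority task = 2

2


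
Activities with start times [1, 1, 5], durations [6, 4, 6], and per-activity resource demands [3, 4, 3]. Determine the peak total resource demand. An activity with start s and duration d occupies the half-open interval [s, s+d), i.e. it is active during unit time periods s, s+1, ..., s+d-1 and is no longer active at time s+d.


Each activity i is active on [start_i, start_i + duration_i).
Compute total resource usage per time slot:
  t=0: active resources = [], total = 0
  t=1: active resources = [3, 4], total = 7
  t=2: active resources = [3, 4], total = 7
  t=3: active resources = [3, 4], total = 7
  t=4: active resources = [3, 4], total = 7
  t=5: active resources = [3, 3], total = 6
  t=6: active resources = [3, 3], total = 6
  t=7: active resources = [3], total = 3
  t=8: active resources = [3], total = 3
  t=9: active resources = [3], total = 3
  t=10: active resources = [3], total = 3
Peak resource demand = 7

7


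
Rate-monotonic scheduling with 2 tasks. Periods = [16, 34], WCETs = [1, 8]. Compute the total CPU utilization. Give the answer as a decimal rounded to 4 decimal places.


Compute individual utilizations (exact fractions):
  Task 1: C/T = 1/16 (approx. 0.0625)
  Task 2: C/T = 8/34 = 4/17 (approx. 0.2353)
Total utilization U = 1/16 + 4/17 = 81/272
Rounded to 4 decimal places: U = 0.2978
RM (Liu & Layland) bound for 2 tasks = 0.828427; compare with U = 81/272 (approx. 0.297794)
U <= bound, so schedulable by RM sufficient condition.

0.2978


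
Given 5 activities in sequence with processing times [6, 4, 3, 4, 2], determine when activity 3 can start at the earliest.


Activity 3 starts after activities 1 through 2 complete.
Predecessor durations: [6, 4]
ES = 6 + 4 = 10

10


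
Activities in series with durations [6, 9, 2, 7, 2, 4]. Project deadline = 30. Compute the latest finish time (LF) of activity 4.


LF(activity 4) = deadline - sum of successor durations
Successors: activities 5 through 6 with durations [2, 4]
Sum of successor durations = 6
LF = 30 - 6 = 24

24


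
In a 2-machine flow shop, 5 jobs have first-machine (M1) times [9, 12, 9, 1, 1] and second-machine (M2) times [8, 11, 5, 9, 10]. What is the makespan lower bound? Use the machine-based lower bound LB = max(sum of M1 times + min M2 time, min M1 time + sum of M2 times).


LB1 = sum(M1 times) + min(M2 times) = 32 + 5 = 37
LB2 = min(M1 times) + sum(M2 times) = 1 + 43 = 44
Lower bound = max(LB1, LB2) = max(37, 44) = 44

44


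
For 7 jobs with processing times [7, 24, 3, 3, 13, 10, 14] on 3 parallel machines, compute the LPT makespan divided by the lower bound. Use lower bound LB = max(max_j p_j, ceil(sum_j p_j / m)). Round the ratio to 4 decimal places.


LPT order: [24, 14, 13, 10, 7, 3, 3]
Machine loads after assignment: [24, 24, 26]
LPT makespan = 26
Lower bound = max(max_job, ceil(total/3)) = max(24, 25) = 25
Ratio = 26 / 25 = 1.04

1.04
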